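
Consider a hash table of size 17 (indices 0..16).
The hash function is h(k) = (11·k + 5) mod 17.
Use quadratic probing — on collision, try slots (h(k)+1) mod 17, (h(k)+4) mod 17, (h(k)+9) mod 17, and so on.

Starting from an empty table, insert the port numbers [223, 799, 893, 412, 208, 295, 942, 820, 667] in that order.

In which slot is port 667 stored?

Insert 223: h=10, slot 10 empty → index 10.
Insert 799: h=5, slot 5 empty → index 5.
Insert 893: h=2, slot 2 empty → index 2.
Insert 412: h=15, slot 15 empty → index 15.
Insert 208: h=15, slot 15 occupied → index 16.
Insert 295: h=3, slot 3 empty → index 3.
Insert 942: h=14, slot 14 empty → index 14.
Insert 820: h=15, slots 15,16,2 occupied → index 7.
Insert 667: h=15, slots 15,16,2,7,14 occupied → index 6.
Table: [-, -, 893, 295, -, 799, 667, 820, -, -, 223, -, -, -, 942, 412, 208]

6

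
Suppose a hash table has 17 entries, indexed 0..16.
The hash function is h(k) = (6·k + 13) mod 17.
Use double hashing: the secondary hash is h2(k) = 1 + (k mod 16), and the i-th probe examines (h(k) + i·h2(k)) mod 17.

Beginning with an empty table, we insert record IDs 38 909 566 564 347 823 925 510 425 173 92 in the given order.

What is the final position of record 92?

38 hashes to 3; slot 3 is free => place at 3.
909 hashes to 10; slot 10 is free => place at 10.
566 hashes to 9; slot 9 is free => place at 9.
564 hashes to 14; slot 14 is free => place at 14.
347 hashes to 4; slot 4 is free => place at 4.
823 hashes to 4, h2=8; 4 taken => place at 12.
925 hashes to 4, h2=14; 4 taken => place at 1.
510 hashes to 13; slot 13 is free => place at 13.
425 hashes to 13, h2=10; 13 taken => place at 6.
173 hashes to 14, h2=14; 14 taken => place at 11.
92 hashes to 4, h2=13; 4 taken => place at 0.
Table: [92, 925, ., 38, 347, ., 425, ., ., 566, 909, 173, 823, 510, 564, ., .]

0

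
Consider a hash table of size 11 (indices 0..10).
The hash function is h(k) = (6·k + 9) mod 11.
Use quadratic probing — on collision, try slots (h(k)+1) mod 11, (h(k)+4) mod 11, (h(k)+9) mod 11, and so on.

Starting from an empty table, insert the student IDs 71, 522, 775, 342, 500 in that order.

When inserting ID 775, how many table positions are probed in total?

Insert 71: h=6, slot 6 empty → index 6.
Insert 522: h=6, slot 6 occupied → index 7.
Insert 775: h=6, slots 6,7 occupied → index 10.
Insert 342: h=4, slot 4 empty → index 4.
Insert 500: h=6, slots 6,7,10,4 occupied → index 0.
Table: [500, -, -, -, 342, -, 71, 522, -, -, 775]

3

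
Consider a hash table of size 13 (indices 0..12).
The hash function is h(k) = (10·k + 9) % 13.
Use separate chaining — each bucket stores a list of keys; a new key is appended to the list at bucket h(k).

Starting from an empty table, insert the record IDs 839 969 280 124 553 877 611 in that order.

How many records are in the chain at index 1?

5

Insert 839: h=1, bucket 1 empty -> new chain.
Insert 969: h=1, bucket 1 nonempty -> append to chain.
Insert 280: h=1, bucket 1 nonempty -> append to chain.
Insert 124: h=1, bucket 1 nonempty -> append to chain.
Insert 553: h=1, bucket 1 nonempty -> append to chain.
Insert 877: h=4, bucket 4 empty -> new chain.
Insert 611: h=9, bucket 9 empty -> new chain.
Final buckets:
0: _
1: 839 -> 969 -> 280 -> 124 -> 553
2: _
3: _
4: 877
5: _
6: _
7: _
8: _
9: 611
10: _
11: _
12: _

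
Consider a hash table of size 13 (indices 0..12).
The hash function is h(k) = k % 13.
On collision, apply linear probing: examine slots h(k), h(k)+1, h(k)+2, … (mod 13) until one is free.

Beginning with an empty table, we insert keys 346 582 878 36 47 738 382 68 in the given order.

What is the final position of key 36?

Insert 346: h=8, slot 8 empty → index 8.
Insert 582: h=10, slot 10 empty → index 10.
Insert 878: h=7, slot 7 empty → index 7.
Insert 36: h=10, slot 10 occupied → index 11.
Insert 47: h=8, slot 8 occupied → index 9.
Insert 738: h=10, slots 10,11 occupied → index 12.
Insert 382: h=5, slot 5 empty → index 5.
Insert 68: h=3, slot 3 empty → index 3.
Table: [_, _, _, 68, _, 382, _, 878, 346, 47, 582, 36, 738]

11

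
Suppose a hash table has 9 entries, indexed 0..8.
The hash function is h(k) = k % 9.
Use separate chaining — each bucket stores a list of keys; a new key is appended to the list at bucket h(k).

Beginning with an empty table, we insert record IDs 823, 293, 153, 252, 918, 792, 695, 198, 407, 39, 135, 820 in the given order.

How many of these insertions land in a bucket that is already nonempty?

6

Insert 823: h=4, bucket 4 empty → new chain.
Insert 293: h=5, bucket 5 empty → new chain.
Insert 153: h=0, bucket 0 empty → new chain.
Insert 252: h=0, bucket 0 nonempty → append to chain.
Insert 918: h=0, bucket 0 nonempty → append to chain.
Insert 792: h=0, bucket 0 nonempty → append to chain.
Insert 695: h=2, bucket 2 empty → new chain.
Insert 198: h=0, bucket 0 nonempty → append to chain.
Insert 407: h=2, bucket 2 nonempty → append to chain.
Insert 39: h=3, bucket 3 empty → new chain.
Insert 135: h=0, bucket 0 nonempty → append to chain.
Insert 820: h=1, bucket 1 empty → new chain.
Final buckets:
0: 153 -> 252 -> 918 -> 792 -> 198 -> 135
1: 820
2: 695 -> 407
3: 39
4: 823
5: 293
6: .
7: .
8: .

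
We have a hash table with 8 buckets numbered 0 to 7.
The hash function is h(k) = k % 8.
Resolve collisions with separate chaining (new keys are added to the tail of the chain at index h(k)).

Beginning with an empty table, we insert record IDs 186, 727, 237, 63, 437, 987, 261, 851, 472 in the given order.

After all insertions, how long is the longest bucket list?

186 -> bucket 2
727 -> bucket 7
237 -> bucket 5
63 -> bucket 7 (collision)
437 -> bucket 5 (collision)
987 -> bucket 3
261 -> bucket 5 (collision)
851 -> bucket 3 (collision)
472 -> bucket 0
Final buckets:
0: 472
1: .
2: 186
3: 987 -> 851
4: .
5: 237 -> 437 -> 261
6: .
7: 727 -> 63

3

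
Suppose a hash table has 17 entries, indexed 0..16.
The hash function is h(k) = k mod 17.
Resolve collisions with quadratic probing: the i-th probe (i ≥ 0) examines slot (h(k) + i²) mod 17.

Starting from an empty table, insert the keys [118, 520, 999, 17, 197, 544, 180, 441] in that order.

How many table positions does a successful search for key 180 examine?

Insert 118: h=16, slot 16 empty → index 16.
Insert 520: h=10, slot 10 empty → index 10.
Insert 999: h=13, slot 13 empty → index 13.
Insert 17: h=0, slot 0 empty → index 0.
Insert 197: h=10, slot 10 occupied → index 11.
Insert 544: h=0, slot 0 occupied → index 1.
Insert 180: h=10, slots 10,11 occupied → index 14.
Insert 441: h=16, slots 16,0 occupied → index 3.
Table: [17, 544, ∅, 441, ∅, ∅, ∅, ∅, ∅, ∅, 520, 197, ∅, 999, 180, ∅, 118]
Lookup 180: h=10, probe 10,11,14 → found at 14.

3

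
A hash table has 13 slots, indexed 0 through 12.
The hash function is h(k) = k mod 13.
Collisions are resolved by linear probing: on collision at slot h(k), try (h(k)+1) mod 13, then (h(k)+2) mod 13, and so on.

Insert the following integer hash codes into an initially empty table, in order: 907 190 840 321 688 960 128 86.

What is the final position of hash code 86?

907 hashes to 10; slot 10 is free => place at 10.
190 hashes to 8; slot 8 is free => place at 8.
840 hashes to 8; 8 taken => place at 9.
321 hashes to 9; 9,10 taken => place at 11.
688 hashes to 12; slot 12 is free => place at 12.
960 hashes to 11; 11,12 taken => place at 0.
128 hashes to 11; 11,12,0 taken => place at 1.
86 hashes to 8; 8,9,10,11,12,0,1 taken => place at 2.
Table: [960, 128, 86, —, —, —, —, —, 190, 840, 907, 321, 688]

2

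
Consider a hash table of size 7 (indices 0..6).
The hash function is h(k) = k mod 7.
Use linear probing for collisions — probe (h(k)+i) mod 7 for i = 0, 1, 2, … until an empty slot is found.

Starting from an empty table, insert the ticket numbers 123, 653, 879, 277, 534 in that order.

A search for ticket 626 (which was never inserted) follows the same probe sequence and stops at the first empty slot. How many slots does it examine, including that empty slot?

Insert 123: h=4, slot 4 empty => index 4.
Insert 653: h=2, slot 2 empty => index 2.
Insert 879: h=4, slot 4 occupied => index 5.
Insert 277: h=4, slots 4,5 occupied => index 6.
Insert 534: h=2, slot 2 occupied => index 3.
Table: [∅, ∅, 653, 534, 123, 879, 277]
Lookup 626: h=3, probe 3,4,5,6,0 → slot 0 empty, not found.

5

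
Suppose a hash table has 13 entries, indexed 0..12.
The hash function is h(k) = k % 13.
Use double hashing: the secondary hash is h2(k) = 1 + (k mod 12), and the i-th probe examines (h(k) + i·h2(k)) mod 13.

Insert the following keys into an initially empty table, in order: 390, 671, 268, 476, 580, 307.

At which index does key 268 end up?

Insert 390: h=0, slot 0 empty -> index 0.
Insert 671: h=8, slot 8 empty -> index 8.
Insert 268: h=8, h2=5, slots 8,0 occupied -> index 5.
Insert 476: h=8, h2=9, slot 8 occupied -> index 4.
Insert 580: h=8, h2=5, slots 8,0,5 occupied -> index 10.
Insert 307: h=8, h2=8, slot 8 occupied -> index 3.
Table: [390, _, _, 307, 476, 268, _, _, 671, _, 580, _, _]

5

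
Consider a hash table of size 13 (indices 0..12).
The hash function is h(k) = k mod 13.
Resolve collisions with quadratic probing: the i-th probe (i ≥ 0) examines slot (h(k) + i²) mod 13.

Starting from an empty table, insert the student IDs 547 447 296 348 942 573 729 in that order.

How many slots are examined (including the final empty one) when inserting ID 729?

5

547: h=1 → slot 1
447: h=5 → slot 5
296: h=10 → slot 10
348: h=10, probe 10,11 → slot 11
942: h=6 → slot 6
573: h=1, probe 1,2 → slot 2
729: h=1, probe 1,2,5,10,4 → slot 4
Table: [∅, 547, 573, ∅, 729, 447, 942, ∅, ∅, ∅, 296, 348, ∅]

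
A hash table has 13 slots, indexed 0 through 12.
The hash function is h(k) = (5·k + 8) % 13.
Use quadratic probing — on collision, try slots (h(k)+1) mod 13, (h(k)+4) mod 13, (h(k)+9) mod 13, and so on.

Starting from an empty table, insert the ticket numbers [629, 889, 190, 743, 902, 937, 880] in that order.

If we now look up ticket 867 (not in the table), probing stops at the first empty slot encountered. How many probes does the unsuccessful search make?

629: h=7 => slot 7
889: h=7, probe 7,8 => slot 8
190: h=9 => slot 9
743: h=5 => slot 5
902: h=7, probe 7,8,11 => slot 11
937: h=0 => slot 0
880: h=1 => slot 1
Table: [937, 880, -, -, -, 743, -, 629, 889, 190, -, 902, -]
Lookup 867: h=1, probe 1,2 → slot 2 empty, not found.

2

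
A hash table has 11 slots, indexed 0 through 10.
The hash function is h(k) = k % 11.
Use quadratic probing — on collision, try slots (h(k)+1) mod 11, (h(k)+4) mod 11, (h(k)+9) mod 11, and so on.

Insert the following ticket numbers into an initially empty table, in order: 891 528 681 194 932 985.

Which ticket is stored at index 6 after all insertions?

891 hashes to 0; slot 0 is free -> place at 0.
528 hashes to 0; 0 taken -> place at 1.
681 hashes to 10; slot 10 is free -> place at 10.
194 hashes to 7; slot 7 is free -> place at 7.
932 hashes to 8; slot 8 is free -> place at 8.
985 hashes to 6; slot 6 is free -> place at 6.
Table: [891, 528, ∅, ∅, ∅, ∅, 985, 194, 932, ∅, 681]

985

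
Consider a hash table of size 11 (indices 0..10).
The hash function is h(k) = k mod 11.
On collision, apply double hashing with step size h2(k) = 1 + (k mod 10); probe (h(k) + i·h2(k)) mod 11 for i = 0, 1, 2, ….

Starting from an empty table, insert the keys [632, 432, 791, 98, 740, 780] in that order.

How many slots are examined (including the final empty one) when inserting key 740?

2

Insert 632: h=5, slot 5 empty -> index 5.
Insert 432: h=3, slot 3 empty -> index 3.
Insert 791: h=10, slot 10 empty -> index 10.
Insert 98: h=10, h2=9, slot 10 occupied -> index 8.
Insert 740: h=3, h2=1, slot 3 occupied -> index 4.
Insert 780: h=10, h2=1, slot 10 occupied -> index 0.
Table: [780, _, _, 432, 740, 632, _, _, 98, _, 791]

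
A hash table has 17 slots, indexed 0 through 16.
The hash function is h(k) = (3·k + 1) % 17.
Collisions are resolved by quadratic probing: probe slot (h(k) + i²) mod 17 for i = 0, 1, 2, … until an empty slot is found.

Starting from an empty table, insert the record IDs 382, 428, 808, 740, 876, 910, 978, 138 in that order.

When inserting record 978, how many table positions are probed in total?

6

Insert 382: h=8, slot 8 empty -> index 8.
Insert 428: h=10, slot 10 empty -> index 10.
Insert 808: h=11, slot 11 empty -> index 11.
Insert 740: h=11, slot 11 occupied -> index 12.
Insert 876: h=11, slots 11,12 occupied -> index 15.
Insert 910: h=11, slots 11,12,15 occupied -> index 3.
Insert 978: h=11, slots 11,12,15,3,10 occupied -> index 2.
Insert 138: h=7, slot 7 empty -> index 7.
Table: [—, —, 978, 910, —, —, —, 138, 382, —, 428, 808, 740, —, —, 876, —]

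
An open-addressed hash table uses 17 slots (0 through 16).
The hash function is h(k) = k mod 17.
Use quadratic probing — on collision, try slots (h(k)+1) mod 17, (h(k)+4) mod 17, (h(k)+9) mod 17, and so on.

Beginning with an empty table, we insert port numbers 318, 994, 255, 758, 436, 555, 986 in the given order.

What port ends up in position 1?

986

318 hashes to 12; slot 12 is free → place at 12.
994 hashes to 8; slot 8 is free → place at 8.
255 hashes to 0; slot 0 is free → place at 0.
758 hashes to 10; slot 10 is free → place at 10.
436 hashes to 11; slot 11 is free → place at 11.
555 hashes to 11; 11,12 taken → place at 15.
986 hashes to 0; 0 taken → place at 1.
Table: [255, 986, _, _, _, _, _, _, 994, _, 758, 436, 318, _, _, 555, _]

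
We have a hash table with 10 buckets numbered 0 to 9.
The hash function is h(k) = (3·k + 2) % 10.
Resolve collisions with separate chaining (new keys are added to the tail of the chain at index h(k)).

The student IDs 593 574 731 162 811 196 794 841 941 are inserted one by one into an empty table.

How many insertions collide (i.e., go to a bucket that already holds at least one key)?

4

Insert 593: h=1, bucket 1 empty -> new chain.
Insert 574: h=4, bucket 4 empty -> new chain.
Insert 731: h=5, bucket 5 empty -> new chain.
Insert 162: h=8, bucket 8 empty -> new chain.
Insert 811: h=5, bucket 5 nonempty -> append to chain.
Insert 196: h=0, bucket 0 empty -> new chain.
Insert 794: h=4, bucket 4 nonempty -> append to chain.
Insert 841: h=5, bucket 5 nonempty -> append to chain.
Insert 941: h=5, bucket 5 nonempty -> append to chain.
Final buckets:
0: 196
1: 593
2: .
3: .
4: 574 -> 794
5: 731 -> 811 -> 841 -> 941
6: .
7: .
8: 162
9: .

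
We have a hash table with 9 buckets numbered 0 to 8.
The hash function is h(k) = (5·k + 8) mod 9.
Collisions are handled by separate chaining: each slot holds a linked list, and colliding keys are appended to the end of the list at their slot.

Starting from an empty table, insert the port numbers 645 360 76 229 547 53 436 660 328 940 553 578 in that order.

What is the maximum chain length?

6

Insert 645: h=2, bucket 2 empty -> new chain.
Insert 360: h=8, bucket 8 empty -> new chain.
Insert 76: h=1, bucket 1 empty -> new chain.
Insert 229: h=1, bucket 1 nonempty -> append to chain.
Insert 547: h=7, bucket 7 empty -> new chain.
Insert 53: h=3, bucket 3 empty -> new chain.
Insert 436: h=1, bucket 1 nonempty -> append to chain.
Insert 660: h=5, bucket 5 empty -> new chain.
Insert 328: h=1, bucket 1 nonempty -> append to chain.
Insert 940: h=1, bucket 1 nonempty -> append to chain.
Insert 553: h=1, bucket 1 nonempty -> append to chain.
Insert 578: h=0, bucket 0 empty -> new chain.
Final buckets:
0: 578
1: 76 -> 229 -> 436 -> 328 -> 940 -> 553
2: 645
3: 53
4: .
5: 660
6: .
7: 547
8: 360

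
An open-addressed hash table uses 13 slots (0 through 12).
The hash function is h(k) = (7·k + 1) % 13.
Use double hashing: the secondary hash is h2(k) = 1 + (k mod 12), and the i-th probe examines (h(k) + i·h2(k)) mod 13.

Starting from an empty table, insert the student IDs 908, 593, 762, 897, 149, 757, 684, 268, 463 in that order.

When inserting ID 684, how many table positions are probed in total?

Insert 908: h=0, slot 0 empty -> index 0.
Insert 593: h=5, slot 5 empty -> index 5.
Insert 762: h=5, h2=7, slot 5 occupied -> index 12.
Insert 897: h=1, slot 1 empty -> index 1.
Insert 149: h=4, slot 4 empty -> index 4.
Insert 757: h=9, slot 9 empty -> index 9.
Insert 684: h=5, h2=1, slot 5 occupied -> index 6.
Insert 268: h=5, h2=5, slot 5 occupied -> index 10.
Insert 463: h=5, h2=8, slots 5,0 occupied -> index 8.
Table: [908, 897, ∅, ∅, 149, 593, 684, ∅, 463, 757, 268, ∅, 762]

2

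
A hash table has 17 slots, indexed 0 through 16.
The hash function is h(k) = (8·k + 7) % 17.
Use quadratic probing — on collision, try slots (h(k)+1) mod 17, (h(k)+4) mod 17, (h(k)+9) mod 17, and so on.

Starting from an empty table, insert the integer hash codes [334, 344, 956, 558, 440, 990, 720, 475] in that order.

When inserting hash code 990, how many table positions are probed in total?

334: h=10 → slot 10
344: h=5 → slot 5
956: h=5, probe 5,6 → slot 6
558: h=0 → slot 0
440: h=8 → slot 8
990: h=5, probe 5,6,9 → slot 9
720: h=4 → slot 4
475: h=16 → slot 16
Table: [558, _, _, _, 720, 344, 956, _, 440, 990, 334, _, _, _, _, _, 475]

3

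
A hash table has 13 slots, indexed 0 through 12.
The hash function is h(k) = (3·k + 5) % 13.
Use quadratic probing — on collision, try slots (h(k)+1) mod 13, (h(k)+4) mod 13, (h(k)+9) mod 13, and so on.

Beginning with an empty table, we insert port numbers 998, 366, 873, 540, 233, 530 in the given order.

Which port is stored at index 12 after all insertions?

998: h=9 -> slot 9
366: h=11 -> slot 11
873: h=11, probe 11,12 -> slot 12
540: h=0 -> slot 0
233: h=2 -> slot 2
530: h=9, probe 9,10 -> slot 10
Table: [540, -, 233, -, -, -, -, -, -, 998, 530, 366, 873]

873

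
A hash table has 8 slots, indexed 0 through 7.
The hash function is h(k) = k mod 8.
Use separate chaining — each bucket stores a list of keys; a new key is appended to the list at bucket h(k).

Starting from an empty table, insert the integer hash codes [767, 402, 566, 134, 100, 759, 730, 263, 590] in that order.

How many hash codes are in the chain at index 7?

Insert 767: h=7, bucket 7 empty -> new chain.
Insert 402: h=2, bucket 2 empty -> new chain.
Insert 566: h=6, bucket 6 empty -> new chain.
Insert 134: h=6, bucket 6 nonempty -> append to chain.
Insert 100: h=4, bucket 4 empty -> new chain.
Insert 759: h=7, bucket 7 nonempty -> append to chain.
Insert 730: h=2, bucket 2 nonempty -> append to chain.
Insert 263: h=7, bucket 7 nonempty -> append to chain.
Insert 590: h=6, bucket 6 nonempty -> append to chain.
Final buckets:
0: .
1: .
2: 402 -> 730
3: .
4: 100
5: .
6: 566 -> 134 -> 590
7: 767 -> 759 -> 263

3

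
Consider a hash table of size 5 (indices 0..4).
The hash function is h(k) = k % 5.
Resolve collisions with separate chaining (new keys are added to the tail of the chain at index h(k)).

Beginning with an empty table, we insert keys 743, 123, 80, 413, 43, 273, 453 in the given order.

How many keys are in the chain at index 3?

6

Insert 743: h=3, bucket 3 empty → new chain.
Insert 123: h=3, bucket 3 nonempty → append to chain.
Insert 80: h=0, bucket 0 empty → new chain.
Insert 413: h=3, bucket 3 nonempty → append to chain.
Insert 43: h=3, bucket 3 nonempty → append to chain.
Insert 273: h=3, bucket 3 nonempty → append to chain.
Insert 453: h=3, bucket 3 nonempty → append to chain.
Final buckets:
0: 80
1: .
2: .
3: 743 -> 123 -> 413 -> 43 -> 273 -> 453
4: .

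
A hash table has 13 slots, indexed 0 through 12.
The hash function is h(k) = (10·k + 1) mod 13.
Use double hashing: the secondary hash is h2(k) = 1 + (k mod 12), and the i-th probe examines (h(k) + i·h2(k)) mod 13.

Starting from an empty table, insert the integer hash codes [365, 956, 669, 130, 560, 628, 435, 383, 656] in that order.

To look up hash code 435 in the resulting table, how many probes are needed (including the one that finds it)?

365: h=11 -> slot 11
956: h=6 -> slot 6
669: h=9 -> slot 9
130: h=1 -> slot 1
560: h=11, h2=9, probe 11,7 -> slot 7
628: h=2 -> slot 2
435: h=9, h2=4, probe 9,0 -> slot 0
383: h=9, h2=12, probe 9,8 -> slot 8
656: h=9, h2=9, probe 9,5 -> slot 5
Table: [435, 130, 628, _, _, 656, 956, 560, 383, 669, _, 365, _]
Lookup 435: h=9, h2=4, probe 9,0 → found at 0.

2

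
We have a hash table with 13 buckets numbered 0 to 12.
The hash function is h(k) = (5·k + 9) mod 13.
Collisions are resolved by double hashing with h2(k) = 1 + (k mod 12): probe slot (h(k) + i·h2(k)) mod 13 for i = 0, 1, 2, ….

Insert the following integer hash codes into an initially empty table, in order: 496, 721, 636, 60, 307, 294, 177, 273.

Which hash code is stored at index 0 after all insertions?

496 hashes to 6; slot 6 is free -> place at 6.
721 hashes to 0; slot 0 is free -> place at 0.
636 hashes to 4; slot 4 is free -> place at 4.
60 hashes to 10; slot 10 is free -> place at 10.
307 hashes to 10, h2=8; 10 taken -> place at 5.
294 hashes to 10, h2=7; 10,4 taken -> place at 11.
177 hashes to 10, h2=10; 10 taken -> place at 7.
273 hashes to 9; slot 9 is free -> place at 9.
Table: [721, ., ., ., 636, 307, 496, 177, ., 273, 60, 294, .]

721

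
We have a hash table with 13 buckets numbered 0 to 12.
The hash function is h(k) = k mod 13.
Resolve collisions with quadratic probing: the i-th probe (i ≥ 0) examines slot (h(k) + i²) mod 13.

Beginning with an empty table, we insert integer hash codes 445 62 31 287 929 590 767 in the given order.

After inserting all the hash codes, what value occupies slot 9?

590

445: h=3 -> slot 3
62: h=10 -> slot 10
31: h=5 -> slot 5
287: h=1 -> slot 1
929: h=6 -> slot 6
590: h=5, probe 5,6,9 -> slot 9
767: h=0 -> slot 0
Table: [767, 287, ., 445, ., 31, 929, ., ., 590, 62, ., .]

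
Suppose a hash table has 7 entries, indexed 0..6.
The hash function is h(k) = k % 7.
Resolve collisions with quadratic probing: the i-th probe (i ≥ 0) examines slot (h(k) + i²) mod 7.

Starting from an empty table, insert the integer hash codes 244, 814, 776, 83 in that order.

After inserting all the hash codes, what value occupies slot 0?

Insert 244: h=6, slot 6 empty -> index 6.
Insert 814: h=2, slot 2 empty -> index 2.
Insert 776: h=6, slot 6 occupied -> index 0.
Insert 83: h=6, slots 6,0 occupied -> index 3.
Table: [776, ∅, 814, 83, ∅, ∅, 244]

776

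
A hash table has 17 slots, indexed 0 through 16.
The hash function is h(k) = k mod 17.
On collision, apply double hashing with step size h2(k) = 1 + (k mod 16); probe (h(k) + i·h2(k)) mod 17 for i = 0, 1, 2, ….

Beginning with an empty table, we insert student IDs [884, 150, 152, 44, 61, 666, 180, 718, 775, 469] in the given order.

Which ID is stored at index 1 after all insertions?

775

884 hashes to 0; slot 0 is free → place at 0.
150 hashes to 14; slot 14 is free → place at 14.
152 hashes to 16; slot 16 is free → place at 16.
44 hashes to 10; slot 10 is free → place at 10.
61 hashes to 10, h2=14; 10 taken → place at 7.
666 hashes to 3; slot 3 is free → place at 3.
180 hashes to 10, h2=5; 10 taken → place at 15.
718 hashes to 4; slot 4 is free → place at 4.
775 hashes to 10, h2=8; 10 taken → place at 1.
469 hashes to 10, h2=6; 10,16 taken → place at 5.
Table: [884, 775, _, 666, 718, 469, _, 61, _, _, 44, _, _, _, 150, 180, 152]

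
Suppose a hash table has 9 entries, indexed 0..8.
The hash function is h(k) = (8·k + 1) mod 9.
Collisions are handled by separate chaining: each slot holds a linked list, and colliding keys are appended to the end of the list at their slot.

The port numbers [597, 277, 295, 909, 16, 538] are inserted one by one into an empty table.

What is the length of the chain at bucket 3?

Insert 597: h=7, bucket 7 empty -> new chain.
Insert 277: h=3, bucket 3 empty -> new chain.
Insert 295: h=3, bucket 3 nonempty -> append to chain.
Insert 909: h=1, bucket 1 empty -> new chain.
Insert 16: h=3, bucket 3 nonempty -> append to chain.
Insert 538: h=3, bucket 3 nonempty -> append to chain.
Final buckets:
0: .
1: 909
2: .
3: 277 -> 295 -> 16 -> 538
4: .
5: .
6: .
7: 597
8: .

4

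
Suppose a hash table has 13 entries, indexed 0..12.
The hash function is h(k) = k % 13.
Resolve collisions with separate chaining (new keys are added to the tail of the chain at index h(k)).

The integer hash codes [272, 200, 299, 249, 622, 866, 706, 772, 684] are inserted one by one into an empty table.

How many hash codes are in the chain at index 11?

272 → bucket 12
200 → bucket 5
299 → bucket 0
249 → bucket 2
622 → bucket 11
866 → bucket 8
706 → bucket 4
772 → bucket 5 (collision)
684 → bucket 8 (collision)
Final buckets:
0: 299
1: —
2: 249
3: —
4: 706
5: 200 -> 772
6: —
7: —
8: 866 -> 684
9: —
10: —
11: 622
12: 272

1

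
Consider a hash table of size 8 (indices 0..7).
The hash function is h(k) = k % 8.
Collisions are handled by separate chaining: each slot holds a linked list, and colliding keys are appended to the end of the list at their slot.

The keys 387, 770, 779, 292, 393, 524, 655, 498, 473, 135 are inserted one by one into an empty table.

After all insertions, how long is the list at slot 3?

2

387 -> bucket 3
770 -> bucket 2
779 -> bucket 3 (collision)
292 -> bucket 4
393 -> bucket 1
524 -> bucket 4 (collision)
655 -> bucket 7
498 -> bucket 2 (collision)
473 -> bucket 1 (collision)
135 -> bucket 7 (collision)
Final buckets:
0: ∅
1: 393 -> 473
2: 770 -> 498
3: 387 -> 779
4: 292 -> 524
5: ∅
6: ∅
7: 655 -> 135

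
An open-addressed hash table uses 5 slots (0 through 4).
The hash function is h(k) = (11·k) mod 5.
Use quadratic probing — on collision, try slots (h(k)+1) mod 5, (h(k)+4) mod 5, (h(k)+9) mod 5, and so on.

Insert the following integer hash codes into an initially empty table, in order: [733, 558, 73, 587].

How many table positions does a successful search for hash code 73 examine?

Insert 733: h=3, slot 3 empty → index 3.
Insert 558: h=3, slot 3 occupied → index 4.
Insert 73: h=3, slots 3,4 occupied → index 2.
Insert 587: h=2, slots 2,3 occupied → index 1.
Table: [-, 587, 73, 733, 558]
Lookup 73: h=3, probe 3,4,2 → found at 2.

3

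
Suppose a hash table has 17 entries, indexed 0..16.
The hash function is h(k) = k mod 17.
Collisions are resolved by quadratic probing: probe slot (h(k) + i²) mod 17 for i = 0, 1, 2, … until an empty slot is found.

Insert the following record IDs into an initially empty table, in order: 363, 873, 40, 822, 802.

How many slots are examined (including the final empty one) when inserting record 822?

363 hashes to 6; slot 6 is free → place at 6.
873 hashes to 6; 6 taken → place at 7.
40 hashes to 6; 6,7 taken → place at 10.
822 hashes to 6; 6,7,10 taken → place at 15.
802 hashes to 3; slot 3 is free → place at 3.
Table: [-, -, -, 802, -, -, 363, 873, -, -, 40, -, -, -, -, 822, -]

4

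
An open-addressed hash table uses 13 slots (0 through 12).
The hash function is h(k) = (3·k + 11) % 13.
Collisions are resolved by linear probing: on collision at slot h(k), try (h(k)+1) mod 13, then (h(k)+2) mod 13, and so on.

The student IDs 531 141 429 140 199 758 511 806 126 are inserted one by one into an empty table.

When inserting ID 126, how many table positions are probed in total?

5

531: h=5 => slot 5
141: h=5, probe 5,6 => slot 6
429: h=11 => slot 11
140: h=2 => slot 2
199: h=10 => slot 10
758: h=10, probe 10,11,12 => slot 12
511: h=10, probe 10,11,12,0 => slot 0
806: h=11, probe 11,12,0,1 => slot 1
126: h=12, probe 12,0,1,2,3 => slot 3
Table: [511, 806, 140, 126, —, 531, 141, —, —, —, 199, 429, 758]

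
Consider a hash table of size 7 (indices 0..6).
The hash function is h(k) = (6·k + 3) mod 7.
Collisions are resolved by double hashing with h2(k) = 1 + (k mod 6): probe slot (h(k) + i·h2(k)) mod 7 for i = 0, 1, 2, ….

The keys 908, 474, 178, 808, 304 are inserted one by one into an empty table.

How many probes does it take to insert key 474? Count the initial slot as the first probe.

908 hashes to 5; slot 5 is free => place at 5.
474 hashes to 5, h2=1; 5 taken => place at 6.
178 hashes to 0; slot 0 is free => place at 0.
808 hashes to 0, h2=5; 0,5 taken => place at 3.
304 hashes to 0, h2=5; 0,5,3 taken => place at 1.
Table: [178, 304, _, 808, _, 908, 474]

2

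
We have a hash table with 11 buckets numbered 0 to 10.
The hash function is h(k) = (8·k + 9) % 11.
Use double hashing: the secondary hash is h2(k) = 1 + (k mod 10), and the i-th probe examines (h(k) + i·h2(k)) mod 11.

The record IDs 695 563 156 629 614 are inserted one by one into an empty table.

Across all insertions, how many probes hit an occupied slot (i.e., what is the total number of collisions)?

3

695 hashes to 3; slot 3 is free => place at 3.
563 hashes to 3, h2=4; 3 taken => place at 7.
156 hashes to 3, h2=7; 3 taken => place at 10.
629 hashes to 3, h2=10; 3 taken => place at 2.
614 hashes to 4; slot 4 is free => place at 4.
Table: [_, _, 629, 695, 614, _, _, 563, _, _, 156]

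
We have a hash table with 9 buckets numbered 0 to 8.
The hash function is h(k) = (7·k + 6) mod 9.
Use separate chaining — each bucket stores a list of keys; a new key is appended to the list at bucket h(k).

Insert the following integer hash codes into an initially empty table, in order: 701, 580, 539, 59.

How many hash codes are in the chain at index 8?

2

701 → bucket 8
580 → bucket 7
539 → bucket 8 (collision)
59 → bucket 5
Final buckets:
0: —
1: —
2: —
3: —
4: —
5: 59
6: —
7: 580
8: 701 -> 539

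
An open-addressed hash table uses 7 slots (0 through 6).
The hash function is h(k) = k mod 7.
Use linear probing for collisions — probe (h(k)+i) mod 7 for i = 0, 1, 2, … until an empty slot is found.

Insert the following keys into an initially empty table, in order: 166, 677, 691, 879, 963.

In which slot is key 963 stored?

Insert 166: h=5, slot 5 empty → index 5.
Insert 677: h=5, slot 5 occupied → index 6.
Insert 691: h=5, slots 5,6 occupied → index 0.
Insert 879: h=4, slot 4 empty → index 4.
Insert 963: h=4, slots 4,5,6,0 occupied → index 1.
Table: [691, 963, -, -, 879, 166, 677]

1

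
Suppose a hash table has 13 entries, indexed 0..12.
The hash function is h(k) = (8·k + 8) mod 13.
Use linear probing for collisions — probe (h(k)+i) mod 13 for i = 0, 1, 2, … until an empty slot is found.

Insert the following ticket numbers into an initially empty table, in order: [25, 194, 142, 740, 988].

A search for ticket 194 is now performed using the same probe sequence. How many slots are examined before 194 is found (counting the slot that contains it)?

25: h=0 -> slot 0
194: h=0, probe 0,1 -> slot 1
142: h=0, probe 0,1,2 -> slot 2
740: h=0, probe 0,1,2,3 -> slot 3
988: h=8 -> slot 8
Table: [25, 194, 142, 740, ∅, ∅, ∅, ∅, 988, ∅, ∅, ∅, ∅]
Lookup 194: h=0, probe 0,1 → found at 1.

2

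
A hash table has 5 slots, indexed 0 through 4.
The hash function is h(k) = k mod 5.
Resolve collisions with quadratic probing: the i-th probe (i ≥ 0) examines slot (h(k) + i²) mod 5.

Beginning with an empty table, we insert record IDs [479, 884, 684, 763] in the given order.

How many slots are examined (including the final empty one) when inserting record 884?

479 hashes to 4; slot 4 is free => place at 4.
884 hashes to 4; 4 taken => place at 0.
684 hashes to 4; 4,0 taken => place at 3.
763 hashes to 3; 3,4 taken => place at 2.
Table: [884, ., 763, 684, 479]

2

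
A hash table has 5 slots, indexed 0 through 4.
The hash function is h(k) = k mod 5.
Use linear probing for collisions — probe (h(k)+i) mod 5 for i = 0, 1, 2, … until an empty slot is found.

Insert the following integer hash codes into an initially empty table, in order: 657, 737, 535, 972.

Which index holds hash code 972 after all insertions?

Insert 657: h=2, slot 2 empty => index 2.
Insert 737: h=2, slot 2 occupied => index 3.
Insert 535: h=0, slot 0 empty => index 0.
Insert 972: h=2, slots 2,3 occupied => index 4.
Table: [535, ., 657, 737, 972]

4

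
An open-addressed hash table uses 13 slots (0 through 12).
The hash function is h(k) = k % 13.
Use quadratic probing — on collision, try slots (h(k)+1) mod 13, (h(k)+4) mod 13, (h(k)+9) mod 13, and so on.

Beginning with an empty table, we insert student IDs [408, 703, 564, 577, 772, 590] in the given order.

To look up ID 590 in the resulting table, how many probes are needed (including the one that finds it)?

408 hashes to 5; slot 5 is free -> place at 5.
703 hashes to 1; slot 1 is free -> place at 1.
564 hashes to 5; 5 taken -> place at 6.
577 hashes to 5; 5,6 taken -> place at 9.
772 hashes to 5; 5,6,9,1 taken -> place at 8.
590 hashes to 5; 5,6,9,1,8 taken -> place at 4.
Table: [∅, 703, ∅, ∅, 590, 408, 564, ∅, 772, 577, ∅, ∅, ∅]
Lookup 590: h=5, probe 5,6,9,1,8,4 → found at 4.

6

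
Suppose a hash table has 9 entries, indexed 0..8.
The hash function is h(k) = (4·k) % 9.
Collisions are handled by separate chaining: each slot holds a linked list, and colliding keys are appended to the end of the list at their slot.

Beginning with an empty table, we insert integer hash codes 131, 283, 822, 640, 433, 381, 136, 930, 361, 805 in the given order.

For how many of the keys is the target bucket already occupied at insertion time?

Insert 131: h=2, bucket 2 empty → new chain.
Insert 283: h=7, bucket 7 empty → new chain.
Insert 822: h=3, bucket 3 empty → new chain.
Insert 640: h=4, bucket 4 empty → new chain.
Insert 433: h=4, bucket 4 nonempty → append to chain.
Insert 381: h=3, bucket 3 nonempty → append to chain.
Insert 136: h=4, bucket 4 nonempty → append to chain.
Insert 930: h=3, bucket 3 nonempty → append to chain.
Insert 361: h=4, bucket 4 nonempty → append to chain.
Insert 805: h=7, bucket 7 nonempty → append to chain.
Final buckets:
0: ∅
1: ∅
2: 131
3: 822 -> 381 -> 930
4: 640 -> 433 -> 136 -> 361
5: ∅
6: ∅
7: 283 -> 805
8: ∅

6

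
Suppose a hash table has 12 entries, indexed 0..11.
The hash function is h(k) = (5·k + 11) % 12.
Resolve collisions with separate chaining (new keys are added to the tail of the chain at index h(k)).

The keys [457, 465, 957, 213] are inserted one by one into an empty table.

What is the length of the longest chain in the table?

457 -> bucket 4
465 -> bucket 8
957 -> bucket 8 (collision)
213 -> bucket 8 (collision)
Final buckets:
0: —
1: —
2: —
3: —
4: 457
5: —
6: —
7: —
8: 465 -> 957 -> 213
9: —
10: —
11: —

3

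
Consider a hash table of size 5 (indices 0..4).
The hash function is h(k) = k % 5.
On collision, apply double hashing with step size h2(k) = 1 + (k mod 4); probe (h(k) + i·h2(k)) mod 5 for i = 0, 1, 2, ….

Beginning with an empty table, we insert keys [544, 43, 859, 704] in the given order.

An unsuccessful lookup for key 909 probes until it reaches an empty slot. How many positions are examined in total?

Insert 544: h=4, slot 4 empty -> index 4.
Insert 43: h=3, slot 3 empty -> index 3.
Insert 859: h=4, h2=4, slots 4,3 occupied -> index 2.
Insert 704: h=4, h2=1, slot 4 occupied -> index 0.
Table: [704, ∅, 859, 43, 544]
Lookup 909: h=4, h2=2, probe 4,1 → slot 1 empty, not found.

2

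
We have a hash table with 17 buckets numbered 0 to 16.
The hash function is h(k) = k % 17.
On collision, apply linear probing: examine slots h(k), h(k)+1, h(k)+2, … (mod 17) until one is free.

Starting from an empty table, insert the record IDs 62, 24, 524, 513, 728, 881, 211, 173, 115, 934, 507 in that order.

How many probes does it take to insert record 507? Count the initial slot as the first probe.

62: h=11 -> slot 11
24: h=7 -> slot 7
524: h=14 -> slot 14
513: h=3 -> slot 3
728: h=14, probe 14,15 -> slot 15
881: h=14, probe 14,15,16 -> slot 16
211: h=7, probe 7,8 -> slot 8
173: h=3, probe 3,4 -> slot 4
115: h=13 -> slot 13
934: h=16, probe 16,0 -> slot 0
507: h=14, probe 14,15,16,0,1 -> slot 1
Table: [934, 507, -, 513, 173, -, -, 24, 211, -, -, 62, -, 115, 524, 728, 881]

5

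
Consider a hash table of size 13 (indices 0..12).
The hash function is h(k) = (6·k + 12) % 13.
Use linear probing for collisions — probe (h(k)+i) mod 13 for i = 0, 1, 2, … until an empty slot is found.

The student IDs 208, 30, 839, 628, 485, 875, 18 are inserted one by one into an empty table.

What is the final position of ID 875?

1

208: h=12 → slot 12
30: h=10 → slot 10
839: h=2 → slot 2
628: h=10, probe 10,11 → slot 11
485: h=10, probe 10,11,12,0 → slot 0
875: h=10, probe 10,11,12,0,1 → slot 1
18: h=3 → slot 3
Table: [485, 875, 839, 18, —, —, —, —, —, —, 30, 628, 208]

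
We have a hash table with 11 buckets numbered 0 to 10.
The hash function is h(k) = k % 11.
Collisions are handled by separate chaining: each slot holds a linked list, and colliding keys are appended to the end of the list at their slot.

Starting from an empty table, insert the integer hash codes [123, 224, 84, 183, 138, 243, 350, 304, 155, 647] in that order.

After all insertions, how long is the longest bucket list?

Insert 123: h=2, bucket 2 empty -> new chain.
Insert 224: h=4, bucket 4 empty -> new chain.
Insert 84: h=7, bucket 7 empty -> new chain.
Insert 183: h=7, bucket 7 nonempty -> append to chain.
Insert 138: h=6, bucket 6 empty -> new chain.
Insert 243: h=1, bucket 1 empty -> new chain.
Insert 350: h=9, bucket 9 empty -> new chain.
Insert 304: h=7, bucket 7 nonempty -> append to chain.
Insert 155: h=1, bucket 1 nonempty -> append to chain.
Insert 647: h=9, bucket 9 nonempty -> append to chain.
Final buckets:
0: _
1: 243 -> 155
2: 123
3: _
4: 224
5: _
6: 138
7: 84 -> 183 -> 304
8: _
9: 350 -> 647
10: _

3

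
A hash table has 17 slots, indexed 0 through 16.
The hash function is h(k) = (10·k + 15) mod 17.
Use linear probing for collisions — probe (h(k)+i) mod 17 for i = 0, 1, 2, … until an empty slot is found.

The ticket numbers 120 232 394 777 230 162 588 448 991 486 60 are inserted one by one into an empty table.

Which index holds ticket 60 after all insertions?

120: h=8 => slot 8
232: h=6 => slot 6
394: h=11 => slot 11
777: h=16 => slot 16
230: h=3 => slot 3
162: h=3, probe 3,4 => slot 4
588: h=13 => slot 13
448: h=7 => slot 7
991: h=14 => slot 14
486: h=13, probe 13,14,15 => slot 15
60: h=3, probe 3,4,5 => slot 5
Table: [_, _, _, 230, 162, 60, 232, 448, 120, _, _, 394, _, 588, 991, 486, 777]

5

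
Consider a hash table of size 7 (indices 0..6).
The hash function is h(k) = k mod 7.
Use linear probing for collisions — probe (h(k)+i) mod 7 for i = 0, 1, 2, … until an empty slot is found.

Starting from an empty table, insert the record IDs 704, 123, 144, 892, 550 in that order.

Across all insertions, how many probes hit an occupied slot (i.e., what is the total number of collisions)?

6

704: h=4 → slot 4
123: h=4, probe 4,5 → slot 5
144: h=4, probe 4,5,6 → slot 6
892: h=3 → slot 3
550: h=4, probe 4,5,6,0 → slot 0
Table: [550, _, _, 892, 704, 123, 144]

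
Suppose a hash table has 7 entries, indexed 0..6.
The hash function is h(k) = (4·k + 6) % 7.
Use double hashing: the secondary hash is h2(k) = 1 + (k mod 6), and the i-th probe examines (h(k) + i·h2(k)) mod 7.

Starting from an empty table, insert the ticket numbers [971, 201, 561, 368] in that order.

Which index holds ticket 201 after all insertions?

Insert 971: h=5, slot 5 empty → index 5.
Insert 201: h=5, h2=4, slot 5 occupied → index 2.
Insert 561: h=3, slot 3 empty → index 3.
Insert 368: h=1, slot 1 empty → index 1.
Table: [-, 368, 201, 561, -, 971, -]

2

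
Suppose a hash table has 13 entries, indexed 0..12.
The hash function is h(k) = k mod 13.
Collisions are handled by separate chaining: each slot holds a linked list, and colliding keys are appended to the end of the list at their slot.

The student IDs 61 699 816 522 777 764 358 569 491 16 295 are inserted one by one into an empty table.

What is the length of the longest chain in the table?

6

61 → bucket 9
699 → bucket 10
816 → bucket 10 (collision)
522 → bucket 2
777 → bucket 10 (collision)
764 → bucket 10 (collision)
358 → bucket 7
569 → bucket 10 (collision)
491 → bucket 10 (collision)
16 → bucket 3
295 → bucket 9 (collision)
Final buckets:
0: —
1: —
2: 522
3: 16
4: —
5: —
6: —
7: 358
8: —
9: 61 -> 295
10: 699 -> 816 -> 777 -> 764 -> 569 -> 491
11: —
12: —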